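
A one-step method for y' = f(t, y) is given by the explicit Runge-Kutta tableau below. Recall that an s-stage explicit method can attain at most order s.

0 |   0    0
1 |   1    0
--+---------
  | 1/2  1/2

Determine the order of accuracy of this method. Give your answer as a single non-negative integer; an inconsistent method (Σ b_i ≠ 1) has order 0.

2

b = (1/2, 1/2)
c = (0, 1)
Σ b_i: 1/2·1 + 1/2·1 = 1 ✓
b·c: 1/2·1 = 1/2 ✓; 2 stages ⇒ order 2.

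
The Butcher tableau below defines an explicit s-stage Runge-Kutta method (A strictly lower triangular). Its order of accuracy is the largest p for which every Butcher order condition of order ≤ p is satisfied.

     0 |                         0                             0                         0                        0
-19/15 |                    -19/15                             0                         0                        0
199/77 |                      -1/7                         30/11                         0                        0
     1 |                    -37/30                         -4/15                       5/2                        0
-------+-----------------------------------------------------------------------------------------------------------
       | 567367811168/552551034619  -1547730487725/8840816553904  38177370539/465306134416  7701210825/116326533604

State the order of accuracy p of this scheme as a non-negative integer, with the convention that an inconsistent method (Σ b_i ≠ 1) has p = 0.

3

b = (567367811168/552551034619, -1547730487725/8840816553904, 38177370539/465306134416, 7701210825/116326533604)
c = (0, -19/15, 199/77, 1)
Ac = (0, 0, -38/11, 235579/34650)
Σ b_i: 567367811168/552551034619·1 + (-1547730487725/8840816553904)·1 + 38177370539/465306134416·1 + 7701210825/116326533604·1 = 1 ✓
b·c: (-1547730487725/8840816553904)·(-19/15) + 38177370539/465306134416·199/77 + 7701210825/116326533604·1 = 1/2 ✓
b·c²: (-1547730487725/8840816553904)·361/225 + 38177370539/465306134416·39601/5929 + 7701210825/116326533604·1 = 1/3 ✓
b·Ac: 38177370539/465306134416·(-38/11) + 7701210825/116326533604·235579/34650 = 1/6 ✓
b·c³: (-1547730487725/8840816553904)·(-6859/3375) + 38177370539/465306134416·7880599/456533 + 7701210825/116326533604·1 = 370480525987037/201535719468930 ≠ 1/4 ⇒ order 3.
b·(c∘Ac): 38177370539/465306134416·(-7562/847) + 7701210825/116326533604·235579/34650 = -98557769047/348979600812 ≠ 1/8
b·Ac²: 38177370539/465306134416·722/165 + 7701210825/116326533604·651143923/40020750 = 289437766641337/201535719468930 ≠ 1/12
b·A²c: 7701210825/116326533604·(-95/11) = -66510457125/116326533604 ≠ 1/24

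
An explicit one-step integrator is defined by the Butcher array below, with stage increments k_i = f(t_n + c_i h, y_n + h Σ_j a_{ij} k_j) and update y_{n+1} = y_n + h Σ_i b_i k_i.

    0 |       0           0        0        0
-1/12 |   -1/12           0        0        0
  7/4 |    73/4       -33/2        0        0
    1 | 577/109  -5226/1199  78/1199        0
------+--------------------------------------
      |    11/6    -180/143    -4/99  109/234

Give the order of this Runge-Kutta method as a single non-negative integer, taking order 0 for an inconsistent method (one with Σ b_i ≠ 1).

4

b = (11/6, -180/143, -4/99, 109/234)
c = (0, -1/12, 7/4, 1)
Ac = (0, 0, 11/8, 52/109)
Σ b_i: 11/6·1 + (-180/143)·1 + (-4/99)·1 + 109/234·1 = 1 ✓
b·c: (-180/143)·(-1/12) + (-4/99)·7/4 + 109/234·1 = 1/2 ✓
b·c²: (-180/143)·1/144 + (-4/99)·49/16 + 109/234·1 = 1/3 ✓
b·Ac: (-4/99)·11/8 + 109/234·52/109 = 1/6 ✓
b·c³: (-180/143)·(-1/1728) + (-4/99)·343/64 + 109/234·1 = 1/4 ✓
b·(c∘Ac): (-4/99)·77/32 + 109/234·52/109 = 1/8 ✓
b·Ac²: (-4/99)·(-11/96) + 109/234·221/1308 = 1/12 ✓
b·A²c: 109/234·39/436 = 1/24 ✓; 4 stages ⇒ order 4.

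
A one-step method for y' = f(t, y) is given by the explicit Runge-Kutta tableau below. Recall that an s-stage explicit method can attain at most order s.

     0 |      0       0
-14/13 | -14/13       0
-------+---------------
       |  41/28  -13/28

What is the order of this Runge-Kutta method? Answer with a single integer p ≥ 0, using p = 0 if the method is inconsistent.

b = (41/28, -13/28)
c = (0, -14/13)
Σ b_i: 41/28·1 + (-13/28)·1 = 1 ✓
b·c: (-13/28)·(-14/13) = 1/2 ✓; 2 stages ⇒ order 2.

2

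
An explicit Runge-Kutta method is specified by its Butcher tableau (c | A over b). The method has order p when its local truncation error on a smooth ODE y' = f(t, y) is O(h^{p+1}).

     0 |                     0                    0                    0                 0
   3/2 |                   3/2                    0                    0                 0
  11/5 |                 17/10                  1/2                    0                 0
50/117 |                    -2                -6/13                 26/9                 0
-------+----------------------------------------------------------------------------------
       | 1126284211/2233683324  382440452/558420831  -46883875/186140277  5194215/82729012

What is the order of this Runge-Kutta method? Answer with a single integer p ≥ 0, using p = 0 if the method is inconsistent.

3

b = (1126284211/2233683324, 382440452/558420831, -46883875/186140277, 5194215/82729012)
c = (0, 3/2, 11/5, 50/117)
Ac = (0, 0, 3/4, 3313/585)
Σ b_i: 1126284211/2233683324·1 + 382440452/558420831·1 + (-46883875/186140277)·1 + 5194215/82729012·1 = 1 ✓
b·c: 382440452/558420831·3/2 + (-46883875/186140277)·11/5 + 5194215/82729012·50/117 = 1/2 ✓
b·c²: 382440452/558420831·9/4 + (-46883875/186140277)·121/25 + 5194215/82729012·2500/13689 = 1/3 ✓
b·Ac: (-46883875/186140277)·3/4 + 5194215/82729012·3313/585 = 1/6 ✓
b·c³: 382440452/558420831·27/8 + (-46883875/186140277)·1331/125 + 5194215/82729012·125000/1601613 = -15926476745/43556824818 ≠ 1/4 ⇒ order 3.
b·(c∘Ac): (-46883875/186140277)·33/20 + 5194215/82729012·33130/13689 = -196294625/744561108 ≠ 1/8
b·Ac²: (-46883875/186140277)·9/8 + 5194215/82729012·75721/5850 = 54738423/103411265 ≠ 1/12
b·A²c: 5194215/82729012·13/6 = 22508265/165458024 ≠ 1/24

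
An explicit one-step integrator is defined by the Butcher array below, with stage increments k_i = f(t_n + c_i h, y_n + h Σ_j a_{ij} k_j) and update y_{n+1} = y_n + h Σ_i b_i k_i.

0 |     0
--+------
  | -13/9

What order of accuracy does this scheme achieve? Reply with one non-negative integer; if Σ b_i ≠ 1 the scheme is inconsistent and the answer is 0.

b = (-13/9)
c = (0)
Σ b_i: (-13/9)·1 = -13/9 ≠ 1 ⇒ order 0.

0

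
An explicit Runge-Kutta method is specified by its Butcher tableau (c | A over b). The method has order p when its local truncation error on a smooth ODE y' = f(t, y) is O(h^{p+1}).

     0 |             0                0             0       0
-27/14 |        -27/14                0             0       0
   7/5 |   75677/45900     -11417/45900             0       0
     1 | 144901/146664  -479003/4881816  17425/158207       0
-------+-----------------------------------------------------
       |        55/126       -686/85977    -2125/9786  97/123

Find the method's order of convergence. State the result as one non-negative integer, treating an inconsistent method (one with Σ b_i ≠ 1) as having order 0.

4

b = (55/126, -686/85977, -2125/9786, 97/123)
c = (0, -27/14, 7/5, 1)
Ac = (0, 0, 1631/3400, 533/1552)
Σ b_i: 55/126·1 + (-686/85977)·1 + (-2125/9786)·1 + 97/123·1 = 1 ✓
b·c: (-686/85977)·(-27/14) + (-2125/9786)·7/5 + 97/123·1 = 1/2 ✓
b·c²: (-686/85977)·729/196 + (-2125/9786)·49/25 + 97/123·1 = 1/3 ✓
b·Ac: (-2125/9786)·1631/3400 + 97/123·533/1552 = 1/6 ✓
b·c³: (-686/85977)·(-19683/2744) + (-2125/9786)·343/125 + 97/123·1 = 1/4 ✓
b·(c∘Ac): (-2125/9786)·11417/17000 + 97/123·533/1552 = 1/8 ✓
b·Ac²: (-2125/9786)·(-6291/6800) + 97/123·(-3239/21728) = 1/12 ✓
b·A²c: 97/123·41/776 = 1/24 ✓; 4 stages ⇒ order 4.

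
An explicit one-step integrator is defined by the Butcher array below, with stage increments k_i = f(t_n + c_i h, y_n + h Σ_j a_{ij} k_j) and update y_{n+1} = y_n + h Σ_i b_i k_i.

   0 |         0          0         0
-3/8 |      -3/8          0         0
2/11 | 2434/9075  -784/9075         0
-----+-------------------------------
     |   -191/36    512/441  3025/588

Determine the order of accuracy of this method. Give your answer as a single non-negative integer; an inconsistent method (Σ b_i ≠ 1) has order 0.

3

b = (-191/36, 512/441, 3025/588)
c = (0, -3/8, 2/11)
Ac = (0, 0, 98/3025)
Σ b_i: (-191/36)·1 + 512/441·1 + 3025/588·1 = 1 ✓
b·c: 512/441·(-3/8) + 3025/588·2/11 = 1/2 ✓
b·c²: 512/441·9/64 + 3025/588·4/121 = 1/3 ✓
b·Ac: 3025/588·98/3025 = 1/6 ✓; 3 stages ⇒ order 3.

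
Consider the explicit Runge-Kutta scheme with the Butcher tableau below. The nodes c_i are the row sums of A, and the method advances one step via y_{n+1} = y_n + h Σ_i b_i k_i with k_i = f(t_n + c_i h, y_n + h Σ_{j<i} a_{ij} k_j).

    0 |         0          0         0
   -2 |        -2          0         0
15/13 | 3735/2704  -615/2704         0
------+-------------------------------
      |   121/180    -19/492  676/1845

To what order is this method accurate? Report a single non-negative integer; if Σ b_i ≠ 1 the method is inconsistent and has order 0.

3

b = (121/180, -19/492, 676/1845)
c = (0, -2, 15/13)
Ac = (0, 0, 615/1352)
Σ b_i: 121/180·1 + (-19/492)·1 + 676/1845·1 = 1 ✓
b·c: (-19/492)·(-2) + 676/1845·15/13 = 1/2 ✓
b·c²: (-19/492)·4 + 676/1845·225/169 = 1/3 ✓
b·Ac: 676/1845·615/1352 = 1/6 ✓; 3 stages ⇒ order 3.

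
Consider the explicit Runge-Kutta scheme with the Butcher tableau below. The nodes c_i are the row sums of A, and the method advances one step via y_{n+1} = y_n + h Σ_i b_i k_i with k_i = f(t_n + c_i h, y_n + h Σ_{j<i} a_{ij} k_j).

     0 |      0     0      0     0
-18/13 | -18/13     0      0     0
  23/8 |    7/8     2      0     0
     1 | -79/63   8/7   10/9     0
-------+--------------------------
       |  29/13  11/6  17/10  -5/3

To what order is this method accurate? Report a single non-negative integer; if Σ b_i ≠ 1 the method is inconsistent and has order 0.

b = (29/13, 11/6, 17/10, -5/3)
c = (0, -18/13, 23/8, 1)
Ac = (0, 0, -36/13, 5281/3276)
Σ b_i: 29/13·1 + 11/6·1 + 17/10·1 + (-5/3)·1 = 799/195 ≠ 1 ⇒ order 0.

0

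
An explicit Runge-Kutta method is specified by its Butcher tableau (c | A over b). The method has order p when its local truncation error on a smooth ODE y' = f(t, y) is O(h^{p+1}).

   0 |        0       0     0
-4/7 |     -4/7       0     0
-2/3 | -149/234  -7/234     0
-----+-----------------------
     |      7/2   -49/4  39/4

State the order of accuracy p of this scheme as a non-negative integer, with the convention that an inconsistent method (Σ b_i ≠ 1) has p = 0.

b = (7/2, -49/4, 39/4)
c = (0, -4/7, -2/3)
Ac = (0, 0, 2/117)
Σ b_i: 7/2·1 + (-49/4)·1 + 39/4·1 = 1 ✓
b·c: (-49/4)·(-4/7) + 39/4·(-2/3) = 1/2 ✓
b·c²: (-49/4)·16/49 + 39/4·4/9 = 1/3 ✓
b·Ac: 39/4·2/117 = 1/6 ✓; 3 stages ⇒ order 3.

3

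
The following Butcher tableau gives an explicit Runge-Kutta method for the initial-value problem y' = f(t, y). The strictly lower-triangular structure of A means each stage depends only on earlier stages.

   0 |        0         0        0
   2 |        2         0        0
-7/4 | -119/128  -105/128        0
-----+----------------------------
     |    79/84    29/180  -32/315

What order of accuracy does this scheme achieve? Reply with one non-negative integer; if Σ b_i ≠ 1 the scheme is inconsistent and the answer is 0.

b = (79/84, 29/180, -32/315)
c = (0, 2, -7/4)
Ac = (0, 0, -105/64)
Σ b_i: 79/84·1 + 29/180·1 + (-32/315)·1 = 1 ✓
b·c: 29/180·2 + (-32/315)·(-7/4) = 1/2 ✓
b·c²: 29/180·4 + (-32/315)·49/16 = 1/3 ✓
b·Ac: (-32/315)·(-105/64) = 1/6 ✓; 3 stages ⇒ order 3.

3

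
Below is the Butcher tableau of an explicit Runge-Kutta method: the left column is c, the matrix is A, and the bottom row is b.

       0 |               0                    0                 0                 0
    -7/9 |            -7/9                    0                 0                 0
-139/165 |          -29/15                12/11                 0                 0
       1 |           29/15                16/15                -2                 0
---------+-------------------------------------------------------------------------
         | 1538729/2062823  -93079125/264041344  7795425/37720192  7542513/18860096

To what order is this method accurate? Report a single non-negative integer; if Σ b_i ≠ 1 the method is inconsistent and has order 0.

b = (1538729/2062823, -93079125/264041344, 7795425/37720192, 7542513/18860096)
c = (0, -7/9, -139/165, 1)
Ac = (0, 0, -28/33, 254/297)
Σ b_i: 1538729/2062823·1 + (-93079125/264041344)·1 + 7795425/37720192·1 + 7542513/18860096·1 = 1 ✓
b·c: (-93079125/264041344)·(-7/9) + 7795425/37720192·(-139/165) + 7542513/18860096·1 = 1/2 ✓
b·c²: (-93079125/264041344)·49/81 + 7795425/37720192·19321/27225 + 7542513/18860096·1 = 1/3 ✓
b·Ac: 7795425/37720192·(-28/33) + 7542513/18860096·254/297 = 1/6 ✓
b·c³: (-93079125/264041344)·(-343/729) + 7795425/37720192·(-2685619/4492125) + 7542513/18860096·1 = 129016141/291742110 ≠ 1/4 ⇒ order 3.
b·(c∘Ac): 7795425/37720192·3892/5445 + 7542513/18860096·254/297 = 432962/884067 ≠ 1/8
b·Ac²: 7795425/37720192·196/297 + 7542513/18860096·(-569014/735075) = -757896199/4376131650 ≠ 1/12
b·A²c: 7542513/18860096·56/33 = 1599927/2357512 ≠ 1/24

3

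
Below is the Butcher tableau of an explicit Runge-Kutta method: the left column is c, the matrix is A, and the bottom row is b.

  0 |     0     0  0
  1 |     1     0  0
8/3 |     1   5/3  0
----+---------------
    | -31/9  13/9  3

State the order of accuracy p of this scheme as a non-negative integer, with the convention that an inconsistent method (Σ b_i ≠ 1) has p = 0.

1

b = (-31/9, 13/9, 3)
c = (0, 1, 8/3)
Ac = (0, 0, 5/3)
Σ b_i: (-31/9)·1 + 13/9·1 + 3·1 = 1 ✓
b·c: 13/9·1 + 3·8/3 = 85/9 ≠ 1/2 ⇒ order 1.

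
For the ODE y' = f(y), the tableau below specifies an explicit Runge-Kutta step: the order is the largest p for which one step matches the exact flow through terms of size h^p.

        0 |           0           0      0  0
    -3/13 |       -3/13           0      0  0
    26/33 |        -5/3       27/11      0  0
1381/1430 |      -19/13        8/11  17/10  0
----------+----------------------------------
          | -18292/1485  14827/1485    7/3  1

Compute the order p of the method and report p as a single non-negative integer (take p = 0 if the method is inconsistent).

2

b = (-18292/1485, 14827/1485, 7/3, 1)
c = (0, -3/13, 26/33, 1381/1430)
Ac = (0, 0, -81/143, 2513/2145)
Σ b_i: (-18292/1485)·1 + 14827/1485·1 + 7/3·1 + 1·1 = 1 ✓
b·c: 14827/1485·(-3/13) + 7/3·26/33 + 1·1381/1430 = 1/2 ✓
b·c²: 14827/1485·9/169 + 7/3·676/1089 + 1·1907161/2044900 = 160821607/55212300 ≠ 1/3 ⇒ order 2.
b·Ac: 7/3·(-81/143) + 1·2513/2145 = -322/2145 ≠ 1/6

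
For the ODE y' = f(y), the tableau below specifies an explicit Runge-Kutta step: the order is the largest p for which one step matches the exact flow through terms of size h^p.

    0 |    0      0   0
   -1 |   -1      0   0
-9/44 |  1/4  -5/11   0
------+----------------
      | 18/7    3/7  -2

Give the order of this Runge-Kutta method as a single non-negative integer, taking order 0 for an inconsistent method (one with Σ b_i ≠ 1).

b = (18/7, 3/7, -2)
c = (0, -1, -9/44)
Ac = (0, 0, 5/11)
Σ b_i: 18/7·1 + 3/7·1 + (-2)·1 = 1 ✓
b·c: 3/7·(-1) + (-2)·(-9/44) = -3/154 ≠ 1/2 ⇒ order 1.

1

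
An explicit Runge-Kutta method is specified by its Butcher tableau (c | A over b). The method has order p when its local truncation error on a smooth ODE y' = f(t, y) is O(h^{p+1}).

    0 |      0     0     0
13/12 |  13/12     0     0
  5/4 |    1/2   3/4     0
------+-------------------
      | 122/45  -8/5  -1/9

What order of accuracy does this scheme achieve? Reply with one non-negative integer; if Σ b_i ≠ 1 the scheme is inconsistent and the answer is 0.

1

b = (122/45, -8/5, -1/9)
c = (0, 13/12, 5/4)
Ac = (0, 0, 13/16)
Σ b_i: 122/45·1 + (-8/5)·1 + (-1/9)·1 = 1 ✓
b·c: (-8/5)·13/12 + (-1/9)·5/4 = -337/180 ≠ 1/2 ⇒ order 1.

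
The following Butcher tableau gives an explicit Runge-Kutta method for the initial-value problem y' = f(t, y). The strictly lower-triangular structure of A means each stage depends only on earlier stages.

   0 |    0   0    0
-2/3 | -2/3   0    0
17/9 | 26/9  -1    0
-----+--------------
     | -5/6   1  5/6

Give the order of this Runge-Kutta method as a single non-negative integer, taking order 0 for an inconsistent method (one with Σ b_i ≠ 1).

1

b = (-5/6, 1, 5/6)
c = (0, -2/3, 17/9)
Ac = (0, 0, 2/3)
Σ b_i: (-5/6)·1 + 1·1 + 5/6·1 = 1 ✓
b·c: 1·(-2/3) + 5/6·17/9 = 49/54 ≠ 1/2 ⇒ order 1.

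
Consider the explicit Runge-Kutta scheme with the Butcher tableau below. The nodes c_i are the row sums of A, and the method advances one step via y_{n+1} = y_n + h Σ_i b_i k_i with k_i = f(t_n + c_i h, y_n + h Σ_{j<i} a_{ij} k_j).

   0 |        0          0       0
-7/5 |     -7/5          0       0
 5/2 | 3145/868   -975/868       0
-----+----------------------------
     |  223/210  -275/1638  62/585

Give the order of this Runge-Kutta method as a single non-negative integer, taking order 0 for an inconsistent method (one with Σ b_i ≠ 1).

b = (223/210, -275/1638, 62/585)
c = (0, -7/5, 5/2)
Ac = (0, 0, 195/124)
Σ b_i: 223/210·1 + (-275/1638)·1 + 62/585·1 = 1 ✓
b·c: (-275/1638)·(-7/5) + 62/585·5/2 = 1/2 ✓
b·c²: (-275/1638)·49/25 + 62/585·25/4 = 1/3 ✓
b·Ac: 62/585·195/124 = 1/6 ✓; 3 stages ⇒ order 3.

3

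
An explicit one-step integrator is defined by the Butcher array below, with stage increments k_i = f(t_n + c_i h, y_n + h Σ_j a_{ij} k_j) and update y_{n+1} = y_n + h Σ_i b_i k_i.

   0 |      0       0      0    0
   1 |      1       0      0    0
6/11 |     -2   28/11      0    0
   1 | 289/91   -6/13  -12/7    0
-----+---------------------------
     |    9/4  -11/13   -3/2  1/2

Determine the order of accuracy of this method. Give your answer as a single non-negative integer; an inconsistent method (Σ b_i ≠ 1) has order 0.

b = (9/4, -11/13, -3/2, 1/2)
c = (0, 1, 6/11, 1)
Ac = (0, 0, 28/11, -1398/1001)
Σ b_i: 9/4·1 + (-11/13)·1 + (-3/2)·1 + 1/2·1 = 21/52 ≠ 1 ⇒ order 0.

0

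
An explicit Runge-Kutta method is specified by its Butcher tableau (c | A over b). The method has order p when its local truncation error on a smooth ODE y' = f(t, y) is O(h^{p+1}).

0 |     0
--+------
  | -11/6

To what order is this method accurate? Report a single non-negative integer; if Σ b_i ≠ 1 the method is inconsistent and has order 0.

0

b = (-11/6)
c = (0)
Σ b_i: (-11/6)·1 = -11/6 ≠ 1 ⇒ order 0.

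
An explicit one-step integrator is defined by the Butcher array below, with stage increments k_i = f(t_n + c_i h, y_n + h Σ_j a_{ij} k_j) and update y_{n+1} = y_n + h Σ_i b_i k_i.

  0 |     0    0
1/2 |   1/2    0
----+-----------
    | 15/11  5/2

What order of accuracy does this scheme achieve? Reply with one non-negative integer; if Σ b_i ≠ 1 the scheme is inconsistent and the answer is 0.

b = (15/11, 5/2)
c = (0, 1/2)
Σ b_i: 15/11·1 + 5/2·1 = 85/22 ≠ 1 ⇒ order 0.

0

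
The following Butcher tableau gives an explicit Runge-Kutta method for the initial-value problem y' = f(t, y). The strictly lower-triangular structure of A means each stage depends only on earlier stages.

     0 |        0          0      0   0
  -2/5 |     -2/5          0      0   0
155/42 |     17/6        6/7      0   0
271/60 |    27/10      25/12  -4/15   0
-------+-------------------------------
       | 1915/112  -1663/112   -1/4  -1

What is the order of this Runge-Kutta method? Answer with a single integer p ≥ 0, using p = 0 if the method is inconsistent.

2

b = (1915/112, -1663/112, -1/4, -1)
c = (0, -2/5, 155/42, 271/60)
Ac = (0, 0, -12/35, -229/126)
Σ b_i: 1915/112·1 + (-1663/112)·1 + (-1/4)·1 + (-1)·1 = 1 ✓
b·c: (-1663/112)·(-2/5) + (-1/4)·155/42 + (-1)·271/60 = 1/2 ✓
b·c²: (-1663/112)·4/25 + (-1/4)·24025/1764 + (-1)·73441/3600 = -461831/17640 ≠ 1/3 ⇒ order 2.
b·Ac: (-1/4)·(-12/35) + (-1)·(-229/126) = 1199/630 ≠ 1/6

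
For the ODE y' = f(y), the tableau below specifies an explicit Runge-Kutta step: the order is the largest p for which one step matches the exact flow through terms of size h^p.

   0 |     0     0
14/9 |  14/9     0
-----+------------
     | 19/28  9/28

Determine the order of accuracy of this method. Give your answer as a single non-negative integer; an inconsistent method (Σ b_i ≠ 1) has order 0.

b = (19/28, 9/28)
c = (0, 14/9)
Σ b_i: 19/28·1 + 9/28·1 = 1 ✓
b·c: 9/28·14/9 = 1/2 ✓; 2 stages ⇒ order 2.

2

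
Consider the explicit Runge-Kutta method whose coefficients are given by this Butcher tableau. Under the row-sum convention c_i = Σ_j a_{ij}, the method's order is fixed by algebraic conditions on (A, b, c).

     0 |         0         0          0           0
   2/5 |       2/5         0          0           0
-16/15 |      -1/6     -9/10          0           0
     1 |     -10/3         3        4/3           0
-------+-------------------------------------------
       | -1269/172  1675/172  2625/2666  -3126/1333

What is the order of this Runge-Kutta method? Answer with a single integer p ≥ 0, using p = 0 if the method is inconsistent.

3

b = (-1269/172, 1675/172, 2625/2666, -3126/1333)
c = (0, 2/5, -16/15, 1)
Ac = (0, 0, -9/25, -2/9)
Σ b_i: (-1269/172)·1 + 1675/172·1 + 2625/2666·1 + (-3126/1333)·1 = 1 ✓
b·c: 1675/172·2/5 + 2625/2666·(-16/15) + (-3126/1333)·1 = 1/2 ✓
b·c²: 1675/172·4/25 + 2625/2666·256/225 + (-3126/1333)·1 = 1/3 ✓
b·Ac: 2625/2666·(-9/25) + (-3126/1333)·(-2/9) = 1/6 ✓
b·c³: 1675/172·8/125 + 2625/2666·(-4096/3375) + (-3126/1333)·1 = -5644/1935 ≠ 1/4 ⇒ order 3.
b·(c∘Ac): 2625/2666·48/125 + (-3126/1333)·(-2/9) = 116/129 ≠ 1/8
b·Ac²: 2625/2666·(-18/125) + (-3126/1333)·1348/675 = -1447141/299925 ≠ 1/12
b·A²c: (-3126/1333)·(-12/25) = 37512/33325 ≠ 1/24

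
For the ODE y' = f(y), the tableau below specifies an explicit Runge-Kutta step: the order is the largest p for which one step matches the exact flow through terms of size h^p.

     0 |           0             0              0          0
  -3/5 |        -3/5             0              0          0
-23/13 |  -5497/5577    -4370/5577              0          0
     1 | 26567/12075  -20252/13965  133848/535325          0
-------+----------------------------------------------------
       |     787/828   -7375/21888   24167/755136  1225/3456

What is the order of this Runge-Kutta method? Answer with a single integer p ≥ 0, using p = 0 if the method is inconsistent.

4

b = (787/828, -7375/21888, 24167/755136, 1225/3456)
c = (0, -3/5, -23/13, 1)
Ac = (0, 0, 874/1859, 524/1225)
Σ b_i: 787/828·1 + (-7375/21888)·1 + 24167/755136·1 + 1225/3456·1 = 1 ✓
b·c: (-7375/21888)·(-3/5) + 24167/755136·(-23/13) + 1225/3456·1 = 1/2 ✓
b·c²: (-7375/21888)·9/25 + 24167/755136·529/169 + 1225/3456·1 = 1/3 ✓
b·Ac: 24167/755136·874/1859 + 1225/3456·524/1225 = 1/6 ✓
b·c³: (-7375/21888)·(-27/125) + 24167/755136·(-12167/2197) + 1225/3456·1 = 1/4 ✓
b·(c∘Ac): 24167/755136·(-20102/24167) + 1225/3456·524/1225 = 1/8 ✓
b·Ac²: 24167/755136·(-2622/9295) + 1225/3456·228/875 = 1/12 ✓
b·A²c: 1225/3456·144/1225 = 1/24 ✓; 4 stages ⇒ order 4.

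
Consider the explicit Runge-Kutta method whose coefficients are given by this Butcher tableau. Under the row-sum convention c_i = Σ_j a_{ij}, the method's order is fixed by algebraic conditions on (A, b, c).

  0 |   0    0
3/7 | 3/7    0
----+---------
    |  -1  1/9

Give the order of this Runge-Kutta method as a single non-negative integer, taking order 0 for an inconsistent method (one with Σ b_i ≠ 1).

0

b = (-1, 1/9)
c = (0, 3/7)
Σ b_i: (-1)·1 + 1/9·1 = -8/9 ≠ 1 ⇒ order 0.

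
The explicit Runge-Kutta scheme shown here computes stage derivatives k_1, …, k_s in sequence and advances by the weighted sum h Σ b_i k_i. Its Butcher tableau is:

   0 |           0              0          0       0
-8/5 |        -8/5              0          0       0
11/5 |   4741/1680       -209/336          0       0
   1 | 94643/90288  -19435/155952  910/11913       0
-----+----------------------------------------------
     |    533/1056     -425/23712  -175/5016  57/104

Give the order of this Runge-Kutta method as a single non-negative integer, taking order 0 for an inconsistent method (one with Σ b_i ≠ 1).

b = (533/1056, -425/23712, -175/5016, 57/104)
c = (0, -8/5, 11/5, 1)
Ac = (0, 0, 209/210, 377/1026)
Σ b_i: 533/1056·1 + (-425/23712)·1 + (-175/5016)·1 + 57/104·1 = 1 ✓
b·c: (-425/23712)·(-8/5) + (-175/5016)·11/5 + 57/104·1 = 1/2 ✓
b·c²: (-425/23712)·64/25 + (-175/5016)·121/25 + 57/104·1 = 1/3 ✓
b·Ac: (-175/5016)·209/210 + 57/104·377/1026 = 1/6 ✓
b·c³: (-425/23712)·(-512/125) + (-175/5016)·1331/125 + 57/104·1 = 1/4 ✓
b·(c∘Ac): (-175/5016)·2299/1050 + 57/104·377/1026 = 1/8 ✓
b·Ac²: (-175/5016)·(-836/525) + 57/104·26/513 = 1/12 ✓
b·A²c: 57/104·13/171 = 1/24 ✓; 4 stages ⇒ order 4.

4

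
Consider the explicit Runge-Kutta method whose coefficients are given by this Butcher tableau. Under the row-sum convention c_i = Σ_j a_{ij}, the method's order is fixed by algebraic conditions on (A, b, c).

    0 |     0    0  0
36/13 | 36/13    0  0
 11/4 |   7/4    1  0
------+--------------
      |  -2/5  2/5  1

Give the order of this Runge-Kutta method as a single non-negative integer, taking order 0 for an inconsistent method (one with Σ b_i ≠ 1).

1

b = (-2/5, 2/5, 1)
c = (0, 36/13, 11/4)
Ac = (0, 0, 36/13)
Σ b_i: (-2/5)·1 + 2/5·1 + 1·1 = 1 ✓
b·c: 2/5·36/13 + 1·11/4 = 1003/260 ≠ 1/2 ⇒ order 1.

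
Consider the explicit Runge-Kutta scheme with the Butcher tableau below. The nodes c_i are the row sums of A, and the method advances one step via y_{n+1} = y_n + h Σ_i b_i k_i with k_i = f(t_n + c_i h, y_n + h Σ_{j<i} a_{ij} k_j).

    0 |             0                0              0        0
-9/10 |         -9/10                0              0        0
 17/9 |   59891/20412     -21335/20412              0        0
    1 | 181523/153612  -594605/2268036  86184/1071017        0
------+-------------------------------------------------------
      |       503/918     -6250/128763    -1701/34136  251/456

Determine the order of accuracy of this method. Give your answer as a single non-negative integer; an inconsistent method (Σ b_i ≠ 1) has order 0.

b = (503/918, -6250/128763, -1701/34136, 251/456)
c = (0, -9/10, 17/9, 1)
Ac = (0, 0, 4267/4536, 779/2008)
Σ b_i: 503/918·1 + (-6250/128763)·1 + (-1701/34136)·1 + 251/456·1 = 1 ✓
b·c: (-6250/128763)·(-9/10) + (-1701/34136)·17/9 + 251/456·1 = 1/2 ✓
b·c²: (-6250/128763)·81/100 + (-1701/34136)·289/81 + 251/456·1 = 1/3 ✓
b·Ac: (-1701/34136)·4267/4536 + 251/456·779/2008 = 1/6 ✓
b·c³: (-6250/128763)·(-729/1000) + (-1701/34136)·4913/729 + 251/456·1 = 1/4 ✓
b·(c∘Ac): (-1701/34136)·72539/40824 + 251/456·779/2008 = 1/8 ✓
b·Ac²: (-1701/34136)·(-4267/5040) + 251/456·1501/20080 = 1/12 ✓
b·A²c: 251/456·19/251 = 1/24 ✓; 4 stages ⇒ order 4.

4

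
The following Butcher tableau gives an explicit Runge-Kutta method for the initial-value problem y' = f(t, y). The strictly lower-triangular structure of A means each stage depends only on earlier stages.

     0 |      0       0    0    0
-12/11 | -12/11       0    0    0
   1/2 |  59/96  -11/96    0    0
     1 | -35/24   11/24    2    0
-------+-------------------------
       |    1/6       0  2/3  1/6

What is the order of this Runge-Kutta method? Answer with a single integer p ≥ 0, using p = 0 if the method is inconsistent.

4

b = (1/6, 0, 2/3, 1/6)
c = (0, -12/11, 1/2, 1)
Ac = (0, 0, 1/8, 1/2)
Σ b_i: 1/6·1 + 2/3·1 + 1/6·1 = 1 ✓
b·c: 2/3·1/2 + 1/6·1 = 1/2 ✓
b·c²: 2/3·1/4 + 1/6·1 = 1/3 ✓
b·Ac: 2/3·1/8 + 1/6·1/2 = 1/6 ✓
b·c³: 2/3·1/8 + 1/6·1 = 1/4 ✓
b·(c∘Ac): 2/3·1/16 + 1/6·1/2 = 1/8 ✓
b·Ac²: 2/3·(-3/22) + 1/6·23/22 = 1/12 ✓
b·A²c: 1/6·1/4 = 1/24 ✓; 4 stages ⇒ order 4.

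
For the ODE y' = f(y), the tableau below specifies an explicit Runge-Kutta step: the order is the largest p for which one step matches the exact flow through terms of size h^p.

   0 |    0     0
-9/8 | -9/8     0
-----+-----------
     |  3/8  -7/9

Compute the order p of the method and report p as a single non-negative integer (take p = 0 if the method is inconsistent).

0

b = (3/8, -7/9)
c = (0, -9/8)
Σ b_i: 3/8·1 + (-7/9)·1 = -29/72 ≠ 1 ⇒ order 0.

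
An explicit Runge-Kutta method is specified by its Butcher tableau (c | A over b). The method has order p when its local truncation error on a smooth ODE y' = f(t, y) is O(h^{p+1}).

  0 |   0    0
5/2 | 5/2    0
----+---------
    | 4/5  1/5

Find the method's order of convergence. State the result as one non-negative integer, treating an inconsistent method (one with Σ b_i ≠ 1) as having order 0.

b = (4/5, 1/5)
c = (0, 5/2)
Σ b_i: 4/5·1 + 1/5·1 = 1 ✓
b·c: 1/5·5/2 = 1/2 ✓; 2 stages ⇒ order 2.

2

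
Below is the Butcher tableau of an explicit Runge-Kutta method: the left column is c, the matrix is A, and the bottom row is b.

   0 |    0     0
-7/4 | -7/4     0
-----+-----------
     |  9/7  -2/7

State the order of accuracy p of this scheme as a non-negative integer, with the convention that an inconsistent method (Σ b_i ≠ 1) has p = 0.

2

b = (9/7, -2/7)
c = (0, -7/4)
Σ b_i: 9/7·1 + (-2/7)·1 = 1 ✓
b·c: (-2/7)·(-7/4) = 1/2 ✓; 2 stages ⇒ order 2.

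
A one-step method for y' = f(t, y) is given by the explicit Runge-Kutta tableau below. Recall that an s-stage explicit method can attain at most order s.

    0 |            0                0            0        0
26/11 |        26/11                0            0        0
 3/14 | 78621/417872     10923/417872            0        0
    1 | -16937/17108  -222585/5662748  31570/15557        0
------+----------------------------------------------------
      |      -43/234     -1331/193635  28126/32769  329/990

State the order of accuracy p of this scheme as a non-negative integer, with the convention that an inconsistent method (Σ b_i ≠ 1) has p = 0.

b = (-43/234, -1331/193635, 28126/32769, 329/990)
c = (0, 26/11, 3/14, 1)
Ac = (0, 0, 993/16072, 225/658)
Σ b_i: (-43/234)·1 + (-1331/193635)·1 + 28126/32769·1 + 329/990·1 = 1 ✓
b·c: (-1331/193635)·26/11 + 28126/32769·3/14 + 329/990·1 = 1/2 ✓
b·c²: (-1331/193635)·676/121 + 28126/32769·9/196 + 329/990·1 = 1/3 ✓
b·Ac: 28126/32769·993/16072 + 329/990·225/658 = 1/6 ✓
b·c³: (-1331/193635)·17576/1331 + 28126/32769·27/2744 + 329/990·1 = 1/4 ✓
b·(c∘Ac): 28126/32769·2979/225008 + 329/990·225/658 = 1/8 ✓
b·Ac²: 28126/32769·12909/88396 + 329/990·(-915/7238) = 1/12 ✓
b·A²c: 329/990·165/1316 = 1/24 ✓; 4 stages ⇒ order 4.

4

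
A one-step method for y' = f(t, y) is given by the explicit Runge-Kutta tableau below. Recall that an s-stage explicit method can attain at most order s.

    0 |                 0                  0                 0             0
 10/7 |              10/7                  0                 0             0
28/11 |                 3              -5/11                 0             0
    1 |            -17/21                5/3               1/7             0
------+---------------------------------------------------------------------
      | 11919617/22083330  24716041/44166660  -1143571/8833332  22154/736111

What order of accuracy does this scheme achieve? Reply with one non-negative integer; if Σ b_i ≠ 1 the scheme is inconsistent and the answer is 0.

b = (11919617/22083330, 24716041/44166660, -1143571/8833332, 22154/736111)
c = (0, 10/7, 28/11, 1)
Ac = (0, 0, -50/77, 634/231)
Σ b_i: 11919617/22083330·1 + 24716041/44166660·1 + (-1143571/8833332)·1 + 22154/736111·1 = 1 ✓
b·c: 24716041/44166660·10/7 + (-1143571/8833332)·28/11 + 22154/736111·1 = 1/2 ✓
b·c²: 24716041/44166660·100/49 + (-1143571/8833332)·784/121 + 22154/736111·1 = 1/3 ✓
b·Ac: (-1143571/8833332)·(-50/77) + 22154/736111·634/231 = 1/6 ✓
b·c³: 24716041/44166660·1000/343 + (-1143571/8833332)·21952/1331 + 22154/736111·1 = -26842364/56680547 ≠ 1/4 ⇒ order 3.
b·(c∘Ac): (-1143571/8833332)·(-200/121) + 22154/736111·634/231 = 1528242/5152777 ≠ 1/8
b·Ac²: (-1143571/8833332)·(-500/539) + 22154/736111·76964/17787 = 42564553/170041641 ≠ 1/12
b·A²c: 22154/736111·(-50/539) = -100700/36069439 ≠ 1/24

3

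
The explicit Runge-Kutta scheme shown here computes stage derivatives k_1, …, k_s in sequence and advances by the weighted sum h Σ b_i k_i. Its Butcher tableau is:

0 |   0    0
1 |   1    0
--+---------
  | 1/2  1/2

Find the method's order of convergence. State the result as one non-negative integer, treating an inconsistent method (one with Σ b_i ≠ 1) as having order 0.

2

b = (1/2, 1/2)
c = (0, 1)
Σ b_i: 1/2·1 + 1/2·1 = 1 ✓
b·c: 1/2·1 = 1/2 ✓; 2 stages ⇒ order 2.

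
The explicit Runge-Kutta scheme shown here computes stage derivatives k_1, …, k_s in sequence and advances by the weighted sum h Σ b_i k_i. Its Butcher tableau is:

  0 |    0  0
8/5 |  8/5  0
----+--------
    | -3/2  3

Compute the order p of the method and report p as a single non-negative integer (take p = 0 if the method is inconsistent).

b = (-3/2, 3)
c = (0, 8/5)
Σ b_i: (-3/2)·1 + 3·1 = 3/2 ≠ 1 ⇒ order 0.

0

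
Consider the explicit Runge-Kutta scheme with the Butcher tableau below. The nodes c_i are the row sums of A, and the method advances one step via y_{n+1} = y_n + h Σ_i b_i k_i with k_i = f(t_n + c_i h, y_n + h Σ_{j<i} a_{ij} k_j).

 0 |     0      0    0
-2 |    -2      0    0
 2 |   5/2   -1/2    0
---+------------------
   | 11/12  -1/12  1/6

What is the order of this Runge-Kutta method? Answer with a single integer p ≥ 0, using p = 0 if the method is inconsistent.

3

b = (11/12, -1/12, 1/6)
c = (0, -2, 2)
Ac = (0, 0, 1)
Σ b_i: 11/12·1 + (-1/12)·1 + 1/6·1 = 1 ✓
b·c: (-1/12)·(-2) + 1/6·2 = 1/2 ✓
b·c²: (-1/12)·4 + 1/6·4 = 1/3 ✓
b·Ac: 1/6·1 = 1/6 ✓; 3 stages ⇒ order 3.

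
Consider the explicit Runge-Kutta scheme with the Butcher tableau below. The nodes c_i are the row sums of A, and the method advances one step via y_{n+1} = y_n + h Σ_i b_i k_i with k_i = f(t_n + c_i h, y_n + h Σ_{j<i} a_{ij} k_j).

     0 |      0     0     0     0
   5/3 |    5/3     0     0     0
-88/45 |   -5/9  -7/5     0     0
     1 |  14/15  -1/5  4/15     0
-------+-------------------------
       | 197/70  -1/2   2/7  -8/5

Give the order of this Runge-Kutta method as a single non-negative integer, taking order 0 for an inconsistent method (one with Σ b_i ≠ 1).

1

b = (197/70, -1/2, 2/7, -8/5)
c = (0, 5/3, -88/45, 1)
Ac = (0, 0, -7/3, -577/675)
Σ b_i: 197/70·1 + (-1/2)·1 + 2/7·1 + (-8/5)·1 = 1 ✓
b·c: (-1/2)·5/3 + 2/7·(-88/45) + (-8/5)·1 = -377/126 ≠ 1/2 ⇒ order 1.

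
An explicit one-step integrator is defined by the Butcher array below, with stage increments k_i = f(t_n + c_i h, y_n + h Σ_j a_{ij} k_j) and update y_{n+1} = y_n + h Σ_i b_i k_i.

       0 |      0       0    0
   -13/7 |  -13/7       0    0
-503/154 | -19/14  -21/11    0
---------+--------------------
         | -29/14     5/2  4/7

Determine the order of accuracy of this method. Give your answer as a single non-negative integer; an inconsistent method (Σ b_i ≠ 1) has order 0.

1

b = (-29/14, 5/2, 4/7)
c = (0, -13/7, -503/154)
Ac = (0, 0, 39/11)
Σ b_i: (-29/14)·1 + 5/2·1 + 4/7·1 = 1 ✓
b·c: 5/2·(-13/7) + 4/7·(-503/154) = -7017/1078 ≠ 1/2 ⇒ order 1.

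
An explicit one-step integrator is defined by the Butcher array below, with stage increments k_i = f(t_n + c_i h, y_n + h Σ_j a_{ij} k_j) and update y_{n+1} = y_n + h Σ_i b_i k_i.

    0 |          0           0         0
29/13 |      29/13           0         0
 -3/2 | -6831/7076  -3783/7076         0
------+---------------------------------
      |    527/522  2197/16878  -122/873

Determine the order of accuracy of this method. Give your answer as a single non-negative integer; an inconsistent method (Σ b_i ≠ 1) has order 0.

b = (527/522, 2197/16878, -122/873)
c = (0, 29/13, -3/2)
Ac = (0, 0, -291/244)
Σ b_i: 527/522·1 + 2197/16878·1 + (-122/873)·1 = 1 ✓
b·c: 2197/16878·29/13 + (-122/873)·(-3/2) = 1/2 ✓
b·c²: 2197/16878·841/169 + (-122/873)·9/4 = 1/3 ✓
b·Ac: (-122/873)·(-291/244) = 1/6 ✓; 3 stages ⇒ order 3.

3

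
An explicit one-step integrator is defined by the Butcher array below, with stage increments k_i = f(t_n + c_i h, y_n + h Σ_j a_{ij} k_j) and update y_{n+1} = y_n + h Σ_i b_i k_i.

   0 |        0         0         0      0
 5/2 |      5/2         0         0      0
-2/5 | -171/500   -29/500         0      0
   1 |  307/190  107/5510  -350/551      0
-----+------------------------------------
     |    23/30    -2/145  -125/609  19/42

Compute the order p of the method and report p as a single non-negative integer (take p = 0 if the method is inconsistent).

4

b = (23/30, -2/145, -125/609, 19/42)
c = (0, 5/2, -2/5, 1)
Ac = (0, 0, -29/200, 23/76)
Σ b_i: 23/30·1 + (-2/145)·1 + (-125/609)·1 + 19/42·1 = 1 ✓
b·c: (-2/145)·5/2 + (-125/609)·(-2/5) + 19/42·1 = 1/2 ✓
b·c²: (-2/145)·25/4 + (-125/609)·4/25 + 19/42·1 = 1/3 ✓
b·Ac: (-125/609)·(-29/200) + 19/42·23/76 = 1/6 ✓
b·c³: (-2/145)·125/8 + (-125/609)·(-8/125) + 19/42·1 = 1/4 ✓
b·(c∘Ac): (-125/609)·29/500 + 19/42·23/76 = 1/8 ✓
b·Ac²: (-125/609)·(-29/80) + 19/42·3/152 = 1/12 ✓
b·A²c: 19/42·7/76 = 1/24 ✓; 4 stages ⇒ order 4.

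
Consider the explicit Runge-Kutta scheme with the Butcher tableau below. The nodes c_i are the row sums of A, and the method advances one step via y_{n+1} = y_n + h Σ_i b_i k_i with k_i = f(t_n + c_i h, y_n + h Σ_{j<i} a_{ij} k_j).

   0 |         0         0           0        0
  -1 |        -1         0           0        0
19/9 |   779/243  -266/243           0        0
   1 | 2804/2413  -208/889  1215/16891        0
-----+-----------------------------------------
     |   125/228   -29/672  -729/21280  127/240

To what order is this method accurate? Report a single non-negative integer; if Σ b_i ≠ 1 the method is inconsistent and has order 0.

4

b = (125/228, -29/672, -729/21280, 127/240)
c = (0, -1, 19/9, 1)
Ac = (0, 0, 266/243, 49/127)
Σ b_i: 125/228·1 + (-29/672)·1 + (-729/21280)·1 + 127/240·1 = 1 ✓
b·c: (-29/672)·(-1) + (-729/21280)·19/9 + 127/240·1 = 1/2 ✓
b·c²: (-29/672)·1 + (-729/21280)·361/81 + 127/240·1 = 1/3 ✓
b·Ac: (-729/21280)·266/243 + 127/240·49/127 = 1/6 ✓
b·c³: (-29/672)·(-1) + (-729/21280)·6859/729 + 127/240·1 = 1/4 ✓
b·(c∘Ac): (-729/21280)·5054/2187 + 127/240·49/127 = 1/8 ✓
b·Ac²: (-729/21280)·(-266/243) + 127/240·11/127 = 1/12 ✓
b·A²c: 127/240·10/127 = 1/24 ✓; 4 stages ⇒ order 4.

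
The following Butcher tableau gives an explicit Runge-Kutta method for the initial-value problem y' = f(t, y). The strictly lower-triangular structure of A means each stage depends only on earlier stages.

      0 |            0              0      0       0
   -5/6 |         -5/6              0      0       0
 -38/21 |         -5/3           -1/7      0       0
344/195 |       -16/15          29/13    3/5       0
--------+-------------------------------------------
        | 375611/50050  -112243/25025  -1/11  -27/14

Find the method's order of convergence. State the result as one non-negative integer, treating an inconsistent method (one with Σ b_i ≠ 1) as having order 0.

2

b = (375611/50050, -112243/25025, -1/11, -27/14)
c = (0, -5/6, -38/21, 344/195)
Ac = (0, 0, 5/42, -8039/2730)
Σ b_i: 375611/50050·1 + (-112243/25025)·1 + (-1/11)·1 + (-27/14)·1 = 1 ✓
b·c: (-112243/25025)·(-5/6) + (-1/11)·(-38/21) + (-27/14)·344/195 = 1/2 ✓
b·c²: (-112243/25025)·25/36 + (-1/11)·1444/441 + (-27/14)·118336/38025 = -771797513/81981900 ≠ 1/3 ⇒ order 2.
b·Ac: (-1/11)·5/42 + (-27/14)·(-8039/2730) = 2383033/420420 ≠ 1/6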